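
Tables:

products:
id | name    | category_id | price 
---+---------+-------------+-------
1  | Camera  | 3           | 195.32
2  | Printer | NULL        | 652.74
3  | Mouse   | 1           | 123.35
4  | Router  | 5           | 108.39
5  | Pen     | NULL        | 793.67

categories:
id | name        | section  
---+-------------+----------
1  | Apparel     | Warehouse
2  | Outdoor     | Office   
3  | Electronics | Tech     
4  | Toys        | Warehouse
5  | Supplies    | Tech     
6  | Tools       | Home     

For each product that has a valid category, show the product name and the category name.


INNER JOIN keeps only products rows whose category_id matches an id in categories. Walk through each product:
  - product 1 (Camera): category_id=3 -> matches Electronics
  - product 2 (Printer): category_id=NULL, no match -> dropped
  - product 3 (Mouse): category_id=1 -> matches Apparel
  - product 4 (Router): category_id=5 -> matches Supplies
  - product 5 (Pen): category_id=NULL, no match -> dropped
So 2 of 5 rows are dropped.

SQL:
SELECT a.name, b.name AS category
FROM products a
INNER JOIN categories b ON a.category_id = b.id

Result:
name   | category   
-------+------------
Camera | Electronics
Mouse  | Apparel    
Router | Supplies   


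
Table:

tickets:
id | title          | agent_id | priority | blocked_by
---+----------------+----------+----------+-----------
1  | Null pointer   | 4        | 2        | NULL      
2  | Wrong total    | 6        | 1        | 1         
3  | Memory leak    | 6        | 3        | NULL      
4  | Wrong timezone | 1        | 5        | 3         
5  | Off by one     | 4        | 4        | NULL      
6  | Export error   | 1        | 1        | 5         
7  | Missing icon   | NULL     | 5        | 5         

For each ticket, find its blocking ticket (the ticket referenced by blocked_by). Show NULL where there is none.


This is a self-join: tickets is joined to a second copy of itself, matching each row's blocked_by to another row's id. Use LEFT JOIN so rows with blocked_by=NULL are kept.
  - ticket 1 (Null pointer): blocked_by=NULL -> NULL
  - ticket 2 (Wrong total): blocked_by=1 -> Null pointer
  - ticket 3 (Memory leak): blocked_by=NULL -> NULL
  - ticket 4 (Wrong timezone): blocked_by=3 -> Memory leak
  - ticket 5 (Off by one): blocked_by=NULL -> NULL
  - ticket 6 (Export error): blocked_by=5 -> Off by one
  - ticket 7 (Missing icon): blocked_by=5 -> Off by one

SQL:
SELECT a.title AS item, b.title AS blocked_by
FROM tickets a
LEFT JOIN tickets b ON a.blocked_by = b.id

Result:
item           | blocked_by  
---------------+-------------
Null pointer   | NULL        
Wrong total    | Null pointer
Memory leak    | NULL        
Wrong timezone | Memory leak 
Off by one     | NULL        
Export error   | Off by one  
Missing icon   | Off by one  


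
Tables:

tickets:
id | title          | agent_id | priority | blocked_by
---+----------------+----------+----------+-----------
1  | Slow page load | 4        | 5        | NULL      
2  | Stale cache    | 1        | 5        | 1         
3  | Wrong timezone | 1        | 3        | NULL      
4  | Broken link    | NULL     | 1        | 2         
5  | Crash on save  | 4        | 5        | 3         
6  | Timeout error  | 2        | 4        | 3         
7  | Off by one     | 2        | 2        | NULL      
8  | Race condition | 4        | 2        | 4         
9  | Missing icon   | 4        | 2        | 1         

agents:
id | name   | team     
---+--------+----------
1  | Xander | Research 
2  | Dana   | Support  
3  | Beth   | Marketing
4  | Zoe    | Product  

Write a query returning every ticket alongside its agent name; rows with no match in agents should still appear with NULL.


LEFT JOIN keeps every row from tickets (the left table); where agent_id has no match in agents, the agent columns become NULL. Walk through each ticket:
  - ticket 1 (Slow page load): agent_id=4 -> matches Zoe
  - ticket 2 (Stale cache): agent_id=1 -> matches Xander
  - ticket 3 (Wrong timezone): agent_id=1 -> matches Xander
  - ticket 4 (Broken link): agent_id=NULL, no match -> kept with NULL
  - ticket 5 (Crash on save): agent_id=4 -> matches Zoe
  - ticket 6 (Timeout error): agent_id=2 -> matches Dana
  - ticket 7 (Off by one): agent_id=2 -> matches Dana
  - ticket 8 (Race condition): agent_id=4 -> matches Zoe
  - ticket 9 (Missing icon): agent_id=4 -> matches Zoe
All 9 rows appear; 1 has NULL agent.

SQL:
SELECT a.title, b.name AS agent
FROM tickets a
LEFT JOIN agents b ON a.agent_id = b.id

Result:
title          | agent 
---------------+-------
Slow page load | Zoe   
Stale cache    | Xander
Wrong timezone | Xander
Broken link    | NULL  
Crash on save  | Zoe   
Timeout error  | Dana  
Off by one     | Dana  
Race condition | Zoe   
Missing icon   | Zoe   


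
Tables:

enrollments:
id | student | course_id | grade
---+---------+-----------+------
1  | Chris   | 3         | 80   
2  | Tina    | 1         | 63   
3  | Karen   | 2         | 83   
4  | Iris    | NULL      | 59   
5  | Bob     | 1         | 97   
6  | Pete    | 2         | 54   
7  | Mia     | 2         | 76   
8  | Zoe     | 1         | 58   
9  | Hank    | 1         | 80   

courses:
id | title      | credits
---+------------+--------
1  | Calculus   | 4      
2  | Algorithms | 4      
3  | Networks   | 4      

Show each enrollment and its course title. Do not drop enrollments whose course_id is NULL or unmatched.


LEFT JOIN keeps every row from enrollments (the left table); where course_id has no match in courses, the course columns become NULL. Walk through each enrollment:
  - enrollment 1 (Chris): course_id=3 -> matches Networks
  - enrollment 2 (Tina): course_id=1 -> matches Calculus
  - enrollment 3 (Karen): course_id=2 -> matches Algorithms
  - enrollment 4 (Iris): course_id=NULL, no match -> kept with NULL
  - enrollment 5 (Bob): course_id=1 -> matches Calculus
  - enrollment 6 (Pete): course_id=2 -> matches Algorithms
  - enrollment 7 (Mia): course_id=2 -> matches Algorithms
  - enrollment 8 (Zoe): course_id=1 -> matches Calculus
  - enrollment 9 (Hank): course_id=1 -> matches Calculus
All 9 rows appear; 1 has NULL course.

SQL:
SELECT a.student, b.title AS course
FROM enrollments a
LEFT JOIN courses b ON a.course_id = b.id

Result:
student | course    
--------+-----------
Chris   | Networks  
Tina    | Calculus  
Karen   | Algorithms
Iris    | NULL      
Bob     | Calculus  
Pete    | Algorithms
Mia     | Algorithms
Zoe     | Calculus  
Hank    | Calculus  


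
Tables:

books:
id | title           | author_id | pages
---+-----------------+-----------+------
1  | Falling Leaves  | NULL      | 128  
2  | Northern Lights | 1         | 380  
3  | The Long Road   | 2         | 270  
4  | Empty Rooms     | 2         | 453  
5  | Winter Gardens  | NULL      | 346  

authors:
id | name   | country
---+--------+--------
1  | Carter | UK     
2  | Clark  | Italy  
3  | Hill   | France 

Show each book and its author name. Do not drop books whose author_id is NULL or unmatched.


LEFT JOIN keeps every row from books (the left table); where author_id has no match in authors, the author columns become NULL. Walk through each book:
  - book 1 (Falling Leaves): author_id=NULL, no match -> kept with NULL
  - book 2 (Northern Lights): author_id=1 -> matches Carter
  - book 3 (The Long Road): author_id=2 -> matches Clark
  - book 4 (Empty Rooms): author_id=2 -> matches Clark
  - book 5 (Winter Gardens): author_id=NULL, no match -> kept with NULL
All 5 rows appear; 2 have NULL author.

SQL:
SELECT a.title, b.name AS author
FROM books a
LEFT JOIN authors b ON a.author_id = b.id

Result:
title           | author
----------------+-------
Falling Leaves  | NULL  
Northern Lights | Carter
The Long Road   | Clark 
Empty Rooms     | Clark 
Winter Gardens  | NULL  


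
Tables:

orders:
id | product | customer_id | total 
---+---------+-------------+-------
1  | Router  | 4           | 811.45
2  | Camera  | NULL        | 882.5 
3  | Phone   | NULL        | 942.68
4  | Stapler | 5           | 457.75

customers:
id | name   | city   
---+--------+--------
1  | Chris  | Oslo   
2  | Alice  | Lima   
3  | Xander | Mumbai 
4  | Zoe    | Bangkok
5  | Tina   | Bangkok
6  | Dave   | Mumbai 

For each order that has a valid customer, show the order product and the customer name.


INNER JOIN keeps only orders rows whose customer_id matches an id in customers. Walk through each order:
  - order 1 (Router): customer_id=4 -> matches Zoe
  - order 2 (Camera): customer_id=NULL, no match -> dropped
  - order 3 (Phone): customer_id=NULL, no match -> dropped
  - order 4 (Stapler): customer_id=5 -> matches Tina
So 2 of 4 rows are dropped.

SQL:
SELECT a.product, b.name AS customer
FROM orders a
INNER JOIN customers b ON a.customer_id = b.id

Result:
product | customer
--------+---------
Router  | Zoe     
Stapler | Tina    


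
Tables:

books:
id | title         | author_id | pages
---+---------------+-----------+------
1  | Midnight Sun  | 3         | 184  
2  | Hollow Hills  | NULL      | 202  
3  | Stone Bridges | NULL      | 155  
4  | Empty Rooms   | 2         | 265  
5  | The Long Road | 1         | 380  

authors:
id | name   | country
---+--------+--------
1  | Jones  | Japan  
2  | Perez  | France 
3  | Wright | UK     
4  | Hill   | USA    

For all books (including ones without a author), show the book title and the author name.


LEFT JOIN keeps every row from books (the left table); where author_id has no match in authors, the author columns become NULL. Walk through each book:
  - book 1 (Midnight Sun): author_id=3 -> matches Wright
  - book 2 (Hollow Hills): author_id=NULL, no match -> kept with NULL
  - book 3 (Stone Bridges): author_id=NULL, no match -> kept with NULL
  - book 4 (Empty Rooms): author_id=2 -> matches Perez
  - book 5 (The Long Road): author_id=1 -> matches Jones
All 5 rows appear; 2 have NULL author.

SQL:
SELECT a.title, b.name AS author
FROM books a
LEFT JOIN authors b ON a.author_id = b.id

Result:
title         | author
--------------+-------
Midnight Sun  | Wright
Hollow Hills  | NULL  
Stone Bridges | NULL  
Empty Rooms   | Perez 
The Long Road | Jones 


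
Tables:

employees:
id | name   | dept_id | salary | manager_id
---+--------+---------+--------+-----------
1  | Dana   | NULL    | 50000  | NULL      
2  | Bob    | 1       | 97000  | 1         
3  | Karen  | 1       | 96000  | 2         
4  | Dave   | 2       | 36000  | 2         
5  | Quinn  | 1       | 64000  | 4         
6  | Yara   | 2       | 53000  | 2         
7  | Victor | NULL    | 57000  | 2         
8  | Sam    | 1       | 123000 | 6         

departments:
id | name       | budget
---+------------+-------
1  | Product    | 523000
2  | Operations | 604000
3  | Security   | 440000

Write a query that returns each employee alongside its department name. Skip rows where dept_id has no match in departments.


INNER JOIN keeps only employees rows whose dept_id matches an id in departments. Walk through each employee:
  - employee 1 (Dana): dept_id=NULL, no match -> dropped
  - employee 2 (Bob): dept_id=1 -> matches Product
  - employee 3 (Karen): dept_id=1 -> matches Product
  - employee 4 (Dave): dept_id=2 -> matches Operations
  - employee 5 (Quinn): dept_id=1 -> matches Product
  - employee 6 (Yara): dept_id=2 -> matches Operations
  - employee 7 (Victor): dept_id=NULL, no match -> dropped
  - employee 8 (Sam): dept_id=1 -> matches Product
So 2 of 8 rows are dropped.

SQL:
SELECT a.name, b.name AS department
FROM employees a
INNER JOIN departments b ON a.dept_id = b.id

Result:
name  | department
------+-----------
Bob   | Product   
Karen | Product   
Dave  | Operations
Quinn | Product   
Yara  | Operations
Sam   | Product   


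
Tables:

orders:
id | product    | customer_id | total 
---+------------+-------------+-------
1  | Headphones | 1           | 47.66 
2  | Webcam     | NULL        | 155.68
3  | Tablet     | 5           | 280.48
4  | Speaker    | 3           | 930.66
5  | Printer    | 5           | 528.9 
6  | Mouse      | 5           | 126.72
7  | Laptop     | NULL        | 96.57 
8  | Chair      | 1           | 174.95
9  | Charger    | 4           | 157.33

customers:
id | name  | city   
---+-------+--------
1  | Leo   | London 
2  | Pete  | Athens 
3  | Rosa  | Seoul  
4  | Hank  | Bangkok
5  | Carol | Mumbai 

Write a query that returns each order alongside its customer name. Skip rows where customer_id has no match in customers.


INNER JOIN keeps only orders rows whose customer_id matches an id in customers. Walk through each order:
  - order 1 (Headphones): customer_id=1 -> matches Leo
  - order 2 (Webcam): customer_id=NULL, no match -> dropped
  - order 3 (Tablet): customer_id=5 -> matches Carol
  - order 4 (Speaker): customer_id=3 -> matches Rosa
  - order 5 (Printer): customer_id=5 -> matches Carol
  - order 6 (Mouse): customer_id=5 -> matches Carol
  - order 7 (Laptop): customer_id=NULL, no match -> dropped
  - order 8 (Chair): customer_id=1 -> matches Leo
  - order 9 (Charger): customer_id=4 -> matches Hank
So 2 of 9 rows are dropped.

SQL:
SELECT a.product, b.name AS customer
FROM orders a
INNER JOIN customers b ON a.customer_id = b.id

Result:
product    | customer
-----------+---------
Headphones | Leo     
Tablet     | Carol   
Speaker    | Rosa    
Printer    | Carol   
Mouse      | Carol   
Chair      | Leo     
Charger    | Hank    


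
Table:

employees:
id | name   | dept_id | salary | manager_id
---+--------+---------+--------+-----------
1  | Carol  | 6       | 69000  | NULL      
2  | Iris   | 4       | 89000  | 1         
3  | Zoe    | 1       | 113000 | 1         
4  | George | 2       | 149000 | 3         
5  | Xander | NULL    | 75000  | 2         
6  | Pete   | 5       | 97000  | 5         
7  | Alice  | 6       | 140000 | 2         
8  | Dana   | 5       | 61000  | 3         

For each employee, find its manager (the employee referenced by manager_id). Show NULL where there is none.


This is a self-join: employees is joined to a second copy of itself, matching each row's manager_id to another row's id. Use LEFT JOIN so rows with manager_id=NULL are kept.
  - employee 1 (Carol): manager_id=NULL -> NULL
  - employee 2 (Iris): manager_id=1 -> Carol
  - employee 3 (Zoe): manager_id=1 -> Carol
  - employee 4 (George): manager_id=3 -> Zoe
  - employee 5 (Xander): manager_id=2 -> Iris
  - employee 6 (Pete): manager_id=5 -> Xander
  - employee 7 (Alice): manager_id=2 -> Iris
  - employee 8 (Dana): manager_id=3 -> Zoe

SQL:
SELECT a.name AS item, b.name AS manager
FROM employees a
LEFT JOIN employees b ON a.manager_id = b.id

Result:
item   | manager
-------+--------
Carol  | NULL   
Iris   | Carol  
Zoe    | Carol  
George | Zoe    
Xander | Iris   
Pete   | Xander 
Alice  | Iris   
Dana   | Zoe    


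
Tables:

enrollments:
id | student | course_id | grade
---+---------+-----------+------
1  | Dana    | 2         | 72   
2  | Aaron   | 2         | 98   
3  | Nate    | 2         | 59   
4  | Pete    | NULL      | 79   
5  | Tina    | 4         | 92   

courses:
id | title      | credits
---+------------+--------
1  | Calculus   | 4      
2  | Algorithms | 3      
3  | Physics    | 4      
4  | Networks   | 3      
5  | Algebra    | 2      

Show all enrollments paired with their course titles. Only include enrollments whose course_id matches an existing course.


INNER JOIN keeps only enrollments rows whose course_id matches an id in courses. Walk through each enrollment:
  - enrollment 1 (Dana): course_id=2 -> matches Algorithms
  - enrollment 2 (Aaron): course_id=2 -> matches Algorithms
  - enrollment 3 (Nate): course_id=2 -> matches Algorithms
  - enrollment 4 (Pete): course_id=NULL, no match -> dropped
  - enrollment 5 (Tina): course_id=4 -> matches Networks
So 1 of 5 rows is dropped.

SQL:
SELECT a.student, b.title AS course
FROM enrollments a
INNER JOIN courses b ON a.course_id = b.id

Result:
student | course    
--------+-----------
Dana    | Algorithms
Aaron   | Algorithms
Nate    | Algorithms
Tina    | Networks  


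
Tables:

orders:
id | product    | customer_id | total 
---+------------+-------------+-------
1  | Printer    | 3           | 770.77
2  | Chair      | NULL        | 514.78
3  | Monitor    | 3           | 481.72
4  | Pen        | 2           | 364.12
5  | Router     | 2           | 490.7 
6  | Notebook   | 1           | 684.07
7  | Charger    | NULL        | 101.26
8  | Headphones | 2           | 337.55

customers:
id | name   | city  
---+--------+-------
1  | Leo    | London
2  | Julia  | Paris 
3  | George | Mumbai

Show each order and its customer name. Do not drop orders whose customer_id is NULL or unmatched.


LEFT JOIN keeps every row from orders (the left table); where customer_id has no match in customers, the customer columns become NULL. Walk through each order:
  - order 1 (Printer): customer_id=3 -> matches George
  - order 2 (Chair): customer_id=NULL, no match -> kept with NULL
  - order 3 (Monitor): customer_id=3 -> matches George
  - order 4 (Pen): customer_id=2 -> matches Julia
  - order 5 (Router): customer_id=2 -> matches Julia
  - order 6 (Notebook): customer_id=1 -> matches Leo
  - order 7 (Charger): customer_id=NULL, no match -> kept with NULL
  - order 8 (Headphones): customer_id=2 -> matches Julia
All 8 rows appear; 2 have NULL customer.

SQL:
SELECT a.product, b.name AS customer
FROM orders a
LEFT JOIN customers b ON a.customer_id = b.id

Result:
product    | customer
-----------+---------
Printer    | George  
Chair      | NULL    
Monitor    | George  
Pen        | Julia   
Router     | Julia   
Notebook   | Leo     
Charger    | NULL    
Headphones | Julia   


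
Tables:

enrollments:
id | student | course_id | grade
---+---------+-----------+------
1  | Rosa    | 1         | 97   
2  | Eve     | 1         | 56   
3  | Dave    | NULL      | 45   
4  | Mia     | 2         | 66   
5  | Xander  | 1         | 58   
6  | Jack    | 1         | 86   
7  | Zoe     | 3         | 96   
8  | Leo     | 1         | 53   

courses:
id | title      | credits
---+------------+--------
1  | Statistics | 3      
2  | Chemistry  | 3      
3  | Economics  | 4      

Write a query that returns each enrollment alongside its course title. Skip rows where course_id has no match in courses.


INNER JOIN keeps only enrollments rows whose course_id matches an id in courses. Walk through each enrollment:
  - enrollment 1 (Rosa): course_id=1 -> matches Statistics
  - enrollment 2 (Eve): course_id=1 -> matches Statistics
  - enrollment 3 (Dave): course_id=NULL, no match -> dropped
  - enrollment 4 (Mia): course_id=2 -> matches Chemistry
  - enrollment 5 (Xander): course_id=1 -> matches Statistics
  - enrollment 6 (Jack): course_id=1 -> matches Statistics
  - enrollment 7 (Zoe): course_id=3 -> matches Economics
  - enrollment 8 (Leo): course_id=1 -> matches Statistics
So 1 of 8 rows is dropped.

SQL:
SELECT a.student, b.title AS course
FROM enrollments a
INNER JOIN courses b ON a.course_id = b.id

Result:
student | course    
--------+-----------
Rosa    | Statistics
Eve     | Statistics
Mia     | Chemistry 
Xander  | Statistics
Jack    | Statistics
Zoe     | Economics 
Leo     | Statistics


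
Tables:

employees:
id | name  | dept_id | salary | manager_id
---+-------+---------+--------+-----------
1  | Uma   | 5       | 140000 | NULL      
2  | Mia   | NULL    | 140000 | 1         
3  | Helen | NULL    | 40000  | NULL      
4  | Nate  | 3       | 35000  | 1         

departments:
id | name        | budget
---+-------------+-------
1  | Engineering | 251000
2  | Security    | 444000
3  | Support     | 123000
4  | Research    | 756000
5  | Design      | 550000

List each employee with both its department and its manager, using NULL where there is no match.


Two LEFT JOINs from the same base table employees: one to departments via dept_id, one to employees itself via manager_id. Both are LEFT so every employee is preserved.
Match against departments:
  - employee 1 (Uma): dept_id=5 -> matches Design
  - employee 2 (Mia): dept_id=NULL, no match -> kept with NULL
  - employee 3 (Helen): dept_id=NULL, no match -> kept with NULL
  - employee 4 (Nate): dept_id=3 -> matches Support
Match against employees (self):
  - employee 1 (Uma): manager_id=NULL -> NULL
  - employee 2 (Mia): manager_id=1 -> Uma
  - employee 3 (Helen): manager_id=NULL -> NULL
  - employee 4 (Nate): manager_id=1 -> Uma

SQL:
SELECT a.name, b.name AS department, c.name AS manager
FROM employees a
LEFT JOIN departments b ON a.dept_id = b.id
LEFT JOIN employees c ON a.manager_id = c.id

Result:
name  | department | manager
------+------------+--------
Uma   | Design     | NULL   
Mia   | NULL       | Uma    
Helen | NULL       | NULL   
Nate  | Support    | Uma    


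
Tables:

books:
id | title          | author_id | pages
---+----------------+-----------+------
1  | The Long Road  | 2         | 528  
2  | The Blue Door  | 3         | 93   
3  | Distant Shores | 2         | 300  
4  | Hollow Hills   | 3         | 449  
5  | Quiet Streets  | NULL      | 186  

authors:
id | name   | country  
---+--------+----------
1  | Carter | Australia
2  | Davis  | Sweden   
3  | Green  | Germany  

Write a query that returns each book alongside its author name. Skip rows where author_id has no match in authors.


INNER JOIN keeps only books rows whose author_id matches an id in authors. Walk through each book:
  - book 1 (The Long Road): author_id=2 -> matches Davis
  - book 2 (The Blue Door): author_id=3 -> matches Green
  - book 3 (Distant Shores): author_id=2 -> matches Davis
  - book 4 (Hollow Hills): author_id=3 -> matches Green
  - book 5 (Quiet Streets): author_id=NULL, no match -> dropped
So 1 of 5 rows is dropped.

SQL:
SELECT a.title, b.name AS author
FROM books a
INNER JOIN authors b ON a.author_id = b.id

Result:
title          | author
---------------+-------
The Long Road  | Davis 
The Blue Door  | Green 
Distant Shores | Davis 
Hollow Hills   | Green 


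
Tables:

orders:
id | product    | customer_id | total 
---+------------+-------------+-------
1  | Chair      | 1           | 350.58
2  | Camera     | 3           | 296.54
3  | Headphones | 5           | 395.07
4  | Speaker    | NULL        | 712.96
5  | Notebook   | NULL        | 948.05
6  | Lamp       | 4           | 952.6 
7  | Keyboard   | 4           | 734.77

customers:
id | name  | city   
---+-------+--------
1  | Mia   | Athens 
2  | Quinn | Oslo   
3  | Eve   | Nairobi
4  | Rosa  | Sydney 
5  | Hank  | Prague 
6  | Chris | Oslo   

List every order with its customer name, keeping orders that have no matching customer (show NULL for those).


LEFT JOIN keeps every row from orders (the left table); where customer_id has no match in customers, the customer columns become NULL. Walk through each order:
  - order 1 (Chair): customer_id=1 -> matches Mia
  - order 2 (Camera): customer_id=3 -> matches Eve
  - order 3 (Headphones): customer_id=5 -> matches Hank
  - order 4 (Speaker): customer_id=NULL, no match -> kept with NULL
  - order 5 (Notebook): customer_id=NULL, no match -> kept with NULL
  - order 6 (Lamp): customer_id=4 -> matches Rosa
  - order 7 (Keyboard): customer_id=4 -> matches Rosa
All 7 rows appear; 2 have NULL customer.

SQL:
SELECT a.product, b.name AS customer
FROM orders a
LEFT JOIN customers b ON a.customer_id = b.id

Result:
product    | customer
-----------+---------
Chair      | Mia     
Camera     | Eve     
Headphones | Hank    
Speaker    | NULL    
Notebook   | NULL    
Lamp       | Rosa    
Keyboard   | Rosa    


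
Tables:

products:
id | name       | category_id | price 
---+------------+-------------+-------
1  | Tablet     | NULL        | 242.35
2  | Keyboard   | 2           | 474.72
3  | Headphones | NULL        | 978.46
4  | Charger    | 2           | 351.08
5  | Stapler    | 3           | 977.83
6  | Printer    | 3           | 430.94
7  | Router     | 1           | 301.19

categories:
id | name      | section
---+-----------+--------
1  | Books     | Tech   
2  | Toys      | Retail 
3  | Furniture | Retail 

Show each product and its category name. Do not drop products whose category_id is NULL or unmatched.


LEFT JOIN keeps every row from products (the left table); where category_id has no match in categories, the category columns become NULL. Walk through each product:
  - product 1 (Tablet): category_id=NULL, no match -> kept with NULL
  - product 2 (Keyboard): category_id=2 -> matches Toys
  - product 3 (Headphones): category_id=NULL, no match -> kept with NULL
  - product 4 (Charger): category_id=2 -> matches Toys
  - product 5 (Stapler): category_id=3 -> matches Furniture
  - product 6 (Printer): category_id=3 -> matches Furniture
  - product 7 (Router): category_id=1 -> matches Books
All 7 rows appear; 2 have NULL category.

SQL:
SELECT a.name, b.name AS category
FROM products a
LEFT JOIN categories b ON a.category_id = b.id

Result:
name       | category 
-----------+----------
Tablet     | NULL     
Keyboard   | Toys     
Headphones | NULL     
Charger    | Toys     
Stapler    | Furniture
Printer    | Furniture
Router     | Books    


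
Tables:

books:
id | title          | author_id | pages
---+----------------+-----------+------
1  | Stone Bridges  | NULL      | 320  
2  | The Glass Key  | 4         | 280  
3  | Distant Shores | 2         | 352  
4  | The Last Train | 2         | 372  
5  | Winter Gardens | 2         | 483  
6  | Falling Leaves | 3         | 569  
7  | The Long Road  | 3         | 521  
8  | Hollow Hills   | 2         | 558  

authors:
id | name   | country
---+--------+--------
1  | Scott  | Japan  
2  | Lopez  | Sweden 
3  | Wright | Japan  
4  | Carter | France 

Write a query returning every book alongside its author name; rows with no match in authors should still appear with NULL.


LEFT JOIN keeps every row from books (the left table); where author_id has no match in authors, the author columns become NULL. Walk through each book:
  - book 1 (Stone Bridges): author_id=NULL, no match -> kept with NULL
  - book 2 (The Glass Key): author_id=4 -> matches Carter
  - book 3 (Distant Shores): author_id=2 -> matches Lopez
  - book 4 (The Last Train): author_id=2 -> matches Lopez
  - book 5 (Winter Gardens): author_id=2 -> matches Lopez
  - book 6 (Falling Leaves): author_id=3 -> matches Wright
  - book 7 (The Long Road): author_id=3 -> matches Wright
  - book 8 (Hollow Hills): author_id=2 -> matches Lopez
All 8 rows appear; 1 has NULL author.

SQL:
SELECT a.title, b.name AS author
FROM books a
LEFT JOIN authors b ON a.author_id = b.id

Result:
title          | author
---------------+-------
Stone Bridges  | NULL  
The Glass Key  | Carter
Distant Shores | Lopez 
The Last Train | Lopez 
Winter Gardens | Lopez 
Falling Leaves | Wright
The Long Road  | Wright
Hollow Hills   | Lopez 


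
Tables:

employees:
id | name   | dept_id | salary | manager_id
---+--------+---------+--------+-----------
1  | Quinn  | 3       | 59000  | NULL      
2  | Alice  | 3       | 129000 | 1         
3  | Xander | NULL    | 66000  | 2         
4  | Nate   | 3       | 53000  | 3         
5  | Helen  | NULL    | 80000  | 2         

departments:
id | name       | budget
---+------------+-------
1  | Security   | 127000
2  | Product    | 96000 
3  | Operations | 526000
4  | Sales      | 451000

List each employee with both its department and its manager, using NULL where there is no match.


Two LEFT JOINs from the same base table employees: one to departments via dept_id, one to employees itself via manager_id. Both are LEFT so every employee is preserved.
Match against departments:
  - employee 1 (Quinn): dept_id=3 -> matches Operations
  - employee 2 (Alice): dept_id=3 -> matches Operations
  - employee 3 (Xander): dept_id=NULL, no match -> kept with NULL
  - employee 4 (Nate): dept_id=3 -> matches Operations
  - employee 5 (Helen): dept_id=NULL, no match -> kept with NULL
Match against employees (self):
  - employee 1 (Quinn): manager_id=NULL -> NULL
  - employee 2 (Alice): manager_id=1 -> Quinn
  - employee 3 (Xander): manager_id=2 -> Alice
  - employee 4 (Nate): manager_id=3 -> Xander
  - employee 5 (Helen): manager_id=2 -> Alice

SQL:
SELECT a.name, b.name AS department, c.name AS manager
FROM employees a
LEFT JOIN departments b ON a.dept_id = b.id
LEFT JOIN employees c ON a.manager_id = c.id

Result:
name   | department | manager
-------+------------+--------
Quinn  | Operations | NULL   
Alice  | Operations | Quinn  
Xander | NULL       | Alice  
Nate   | Operations | Xander 
Helen  | NULL       | Alice  


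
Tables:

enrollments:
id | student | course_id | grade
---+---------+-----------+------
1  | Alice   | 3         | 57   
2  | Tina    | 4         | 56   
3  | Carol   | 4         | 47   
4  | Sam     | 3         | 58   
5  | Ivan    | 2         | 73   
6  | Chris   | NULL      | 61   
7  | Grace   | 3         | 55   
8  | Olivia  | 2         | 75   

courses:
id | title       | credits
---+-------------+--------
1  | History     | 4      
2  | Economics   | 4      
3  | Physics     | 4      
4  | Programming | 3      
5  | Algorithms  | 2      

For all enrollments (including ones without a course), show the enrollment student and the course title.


LEFT JOIN keeps every row from enrollments (the left table); where course_id has no match in courses, the course columns become NULL. Walk through each enrollment:
  - enrollment 1 (Alice): course_id=3 -> matches Physics
  - enrollment 2 (Tina): course_id=4 -> matches Programming
  - enrollment 3 (Carol): course_id=4 -> matches Programming
  - enrollment 4 (Sam): course_id=3 -> matches Physics
  - enrollment 5 (Ivan): course_id=2 -> matches Economics
  - enrollment 6 (Chris): course_id=NULL, no match -> kept with NULL
  - enrollment 7 (Grace): course_id=3 -> matches Physics
  - enrollment 8 (Olivia): course_id=2 -> matches Economics
All 8 rows appear; 1 has NULL course.

SQL:
SELECT a.student, b.title AS course
FROM enrollments a
LEFT JOIN courses b ON a.course_id = b.id

Result:
student | course     
--------+------------
Alice   | Physics    
Tina    | Programming
Carol   | Programming
Sam     | Physics    
Ivan    | Economics  
Chris   | NULL       
Grace   | Physics    
Olivia  | Economics  


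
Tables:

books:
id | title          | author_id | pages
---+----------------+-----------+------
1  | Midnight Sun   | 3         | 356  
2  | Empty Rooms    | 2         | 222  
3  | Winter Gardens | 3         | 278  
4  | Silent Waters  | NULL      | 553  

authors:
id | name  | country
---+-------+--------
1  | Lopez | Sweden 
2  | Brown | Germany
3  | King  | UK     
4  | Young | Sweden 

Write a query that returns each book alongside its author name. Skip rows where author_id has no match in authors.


INNER JOIN keeps only books rows whose author_id matches an id in authors. Walk through each book:
  - book 1 (Midnight Sun): author_id=3 -> matches King
  - book 2 (Empty Rooms): author_id=2 -> matches Brown
  - book 3 (Winter Gardens): author_id=3 -> matches King
  - book 4 (Silent Waters): author_id=NULL, no match -> dropped
So 1 of 4 rows is dropped.

SQL:
SELECT a.title, b.name AS author
FROM books a
INNER JOIN authors b ON a.author_id = b.id

Result:
title          | author
---------------+-------
Midnight Sun   | King  
Empty Rooms    | Brown 
Winter Gardens | King  


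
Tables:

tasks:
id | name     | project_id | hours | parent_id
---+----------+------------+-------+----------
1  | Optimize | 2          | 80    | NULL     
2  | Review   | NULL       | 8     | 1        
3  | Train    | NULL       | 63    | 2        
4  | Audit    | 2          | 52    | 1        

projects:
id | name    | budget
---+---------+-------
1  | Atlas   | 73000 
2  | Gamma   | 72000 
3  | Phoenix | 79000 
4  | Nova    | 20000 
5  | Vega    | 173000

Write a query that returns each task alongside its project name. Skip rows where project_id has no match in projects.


INNER JOIN keeps only tasks rows whose project_id matches an id in projects. Walk through each task:
  - task 1 (Optimize): project_id=2 -> matches Gamma
  - task 2 (Review): project_id=NULL, no match -> dropped
  - task 3 (Train): project_id=NULL, no match -> dropped
  - task 4 (Audit): project_id=2 -> matches Gamma
So 2 of 4 rows are dropped.

SQL:
SELECT a.name, b.name AS project
FROM tasks a
INNER JOIN projects b ON a.project_id = b.id

Result:
name     | project
---------+--------
Optimize | Gamma  
Audit    | Gamma  


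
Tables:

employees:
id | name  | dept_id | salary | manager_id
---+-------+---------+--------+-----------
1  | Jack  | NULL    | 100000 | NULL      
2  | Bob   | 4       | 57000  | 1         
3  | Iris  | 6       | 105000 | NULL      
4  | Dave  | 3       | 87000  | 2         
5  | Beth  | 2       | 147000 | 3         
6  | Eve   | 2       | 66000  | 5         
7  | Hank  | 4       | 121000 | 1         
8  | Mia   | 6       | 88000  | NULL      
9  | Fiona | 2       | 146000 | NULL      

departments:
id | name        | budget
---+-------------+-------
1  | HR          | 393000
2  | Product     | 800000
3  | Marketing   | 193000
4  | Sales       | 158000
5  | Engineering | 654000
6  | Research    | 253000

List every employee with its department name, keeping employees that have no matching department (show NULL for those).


LEFT JOIN keeps every row from employees (the left table); where dept_id has no match in departments, the department columns become NULL. Walk through each employee:
  - employee 1 (Jack): dept_id=NULL, no match -> kept with NULL
  - employee 2 (Bob): dept_id=4 -> matches Sales
  - employee 3 (Iris): dept_id=6 -> matches Research
  - employee 4 (Dave): dept_id=3 -> matches Marketing
  - employee 5 (Beth): dept_id=2 -> matches Product
  - employee 6 (Eve): dept_id=2 -> matches Product
  - employee 7 (Hank): dept_id=4 -> matches Sales
  - employee 8 (Mia): dept_id=6 -> matches Research
  - employee 9 (Fiona): dept_id=2 -> matches Product
All 9 rows appear; 1 has NULL department.

SQL:
SELECT a.name, b.name AS department
FROM employees a
LEFT JOIN departments b ON a.dept_id = b.id

Result:
name  | department
------+-----------
Jack  | NULL      
Bob   | Sales     
Iris  | Research  
Dave  | Marketing 
Beth  | Product   
Eve   | Product   
Hank  | Sales     
Mia   | Research  
Fiona | Product   


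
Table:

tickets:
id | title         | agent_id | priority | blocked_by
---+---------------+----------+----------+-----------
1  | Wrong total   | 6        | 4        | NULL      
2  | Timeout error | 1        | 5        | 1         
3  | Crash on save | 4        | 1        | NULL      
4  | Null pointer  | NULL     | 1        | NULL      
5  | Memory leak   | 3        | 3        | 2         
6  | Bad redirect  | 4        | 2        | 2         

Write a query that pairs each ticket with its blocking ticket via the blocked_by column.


This is a self-join: tickets is joined to a second copy of itself, matching each row's blocked_by to another row's id. Use LEFT JOIN so rows with blocked_by=NULL are kept.
  - ticket 1 (Wrong total): blocked_by=NULL -> NULL
  - ticket 2 (Timeout error): blocked_by=1 -> Wrong total
  - ticket 3 (Crash on save): blocked_by=NULL -> NULL
  - ticket 4 (Null pointer): blocked_by=NULL -> NULL
  - ticket 5 (Memory leak): blocked_by=2 -> Timeout error
  - ticket 6 (Bad redirect): blocked_by=2 -> Timeout error

SQL:
SELECT a.title AS item, b.title AS blocked_by
FROM tickets a
LEFT JOIN tickets b ON a.blocked_by = b.id

Result:
item          | blocked_by   
--------------+--------------
Wrong total   | NULL         
Timeout error | Wrong total  
Crash on save | NULL         
Null pointer  | NULL         
Memory leak   | Timeout error
Bad redirect  | Timeout error


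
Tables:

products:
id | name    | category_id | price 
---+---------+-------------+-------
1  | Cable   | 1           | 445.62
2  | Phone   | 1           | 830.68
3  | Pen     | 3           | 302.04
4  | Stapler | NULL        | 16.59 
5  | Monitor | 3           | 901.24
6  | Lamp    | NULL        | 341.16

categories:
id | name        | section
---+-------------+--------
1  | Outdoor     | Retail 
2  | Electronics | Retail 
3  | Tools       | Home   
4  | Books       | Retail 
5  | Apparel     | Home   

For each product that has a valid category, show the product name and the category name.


INNER JOIN keeps only products rows whose category_id matches an id in categories. Walk through each product:
  - product 1 (Cable): category_id=1 -> matches Outdoor
  - product 2 (Phone): category_id=1 -> matches Outdoor
  - product 3 (Pen): category_id=3 -> matches Tools
  - product 4 (Stapler): category_id=NULL, no match -> dropped
  - product 5 (Monitor): category_id=3 -> matches Tools
  - product 6 (Lamp): category_id=NULL, no match -> dropped
So 2 of 6 rows are dropped.

SQL:
SELECT a.name, b.name AS category
FROM products a
INNER JOIN categories b ON a.category_id = b.id

Result:
name    | category
--------+---------
Cable   | Outdoor 
Phone   | Outdoor 
Pen     | Tools   
Monitor | Tools   


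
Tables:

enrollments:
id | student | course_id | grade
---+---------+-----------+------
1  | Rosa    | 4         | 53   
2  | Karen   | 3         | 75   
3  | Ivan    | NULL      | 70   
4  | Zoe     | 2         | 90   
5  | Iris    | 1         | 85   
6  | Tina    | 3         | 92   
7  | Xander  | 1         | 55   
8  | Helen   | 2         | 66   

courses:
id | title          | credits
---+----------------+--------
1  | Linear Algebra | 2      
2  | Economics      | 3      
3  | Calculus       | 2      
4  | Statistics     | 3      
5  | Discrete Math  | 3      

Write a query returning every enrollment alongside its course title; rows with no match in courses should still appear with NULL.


LEFT JOIN keeps every row from enrollments (the left table); where course_id has no match in courses, the course columns become NULL. Walk through each enrollment:
  - enrollment 1 (Rosa): course_id=4 -> matches Statistics
  - enrollment 2 (Karen): course_id=3 -> matches Calculus
  - enrollment 3 (Ivan): course_id=NULL, no match -> kept with NULL
  - enrollment 4 (Zoe): course_id=2 -> matches Economics
  - enrollment 5 (Iris): course_id=1 -> matches Linear Algebra
  - enrollment 6 (Tina): course_id=3 -> matches Calculus
  - enrollment 7 (Xander): course_id=1 -> matches Linear Algebra
  - enrollment 8 (Helen): course_id=2 -> matches Economics
All 8 rows appear; 1 has NULL course.

SQL:
SELECT a.student, b.title AS course
FROM enrollments a
LEFT JOIN courses b ON a.course_id = b.id

Result:
student | course        
--------+---------------
Rosa    | Statistics    
Karen   | Calculus      
Ivan    | NULL          
Zoe     | Economics     
Iris    | Linear Algebra
Tina    | Calculus      
Xander  | Linear Algebra
Helen   | Economics     


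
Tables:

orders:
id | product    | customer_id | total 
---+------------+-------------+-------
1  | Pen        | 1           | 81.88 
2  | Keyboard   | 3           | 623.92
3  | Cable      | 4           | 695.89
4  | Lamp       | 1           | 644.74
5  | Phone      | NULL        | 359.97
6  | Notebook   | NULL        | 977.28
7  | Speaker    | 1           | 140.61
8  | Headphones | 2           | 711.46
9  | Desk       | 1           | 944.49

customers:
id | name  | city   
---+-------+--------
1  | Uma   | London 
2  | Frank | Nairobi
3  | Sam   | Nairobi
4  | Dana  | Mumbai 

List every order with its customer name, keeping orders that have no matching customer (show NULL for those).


LEFT JOIN keeps every row from orders (the left table); where customer_id has no match in customers, the customer columns become NULL. Walk through each order:
  - order 1 (Pen): customer_id=1 -> matches Uma
  - order 2 (Keyboard): customer_id=3 -> matches Sam
  - order 3 (Cable): customer_id=4 -> matches Dana
  - order 4 (Lamp): customer_id=1 -> matches Uma
  - order 5 (Phone): customer_id=NULL, no match -> kept with NULL
  - order 6 (Notebook): customer_id=NULL, no match -> kept with NULL
  - order 7 (Speaker): customer_id=1 -> matches Uma
  - order 8 (Headphones): customer_id=2 -> matches Frank
  - order 9 (Desk): customer_id=1 -> matches Uma
All 9 rows appear; 2 have NULL customer.

SQL:
SELECT a.product, b.name AS customer
FROM orders a
LEFT JOIN customers b ON a.customer_id = b.id

Result:
product    | customer
-----------+---------
Pen        | Uma     
Keyboard   | Sam     
Cable      | Dana    
Lamp       | Uma     
Phone      | NULL    
Notebook   | NULL    
Speaker    | Uma     
Headphones | Frank   
Desk       | Uma     


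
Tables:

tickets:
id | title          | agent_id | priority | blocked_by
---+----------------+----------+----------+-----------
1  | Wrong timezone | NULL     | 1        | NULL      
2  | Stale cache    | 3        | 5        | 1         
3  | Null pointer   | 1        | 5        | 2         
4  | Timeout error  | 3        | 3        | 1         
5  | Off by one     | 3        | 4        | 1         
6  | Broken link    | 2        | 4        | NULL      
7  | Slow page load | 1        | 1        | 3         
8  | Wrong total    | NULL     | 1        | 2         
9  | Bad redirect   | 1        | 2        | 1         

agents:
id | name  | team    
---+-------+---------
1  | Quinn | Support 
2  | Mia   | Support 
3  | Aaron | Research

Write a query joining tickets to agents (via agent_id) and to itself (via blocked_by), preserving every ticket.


Two LEFT JOINs from the same base table tickets: one to agents via agent_id, one to tickets itself via blocked_by. Both are LEFT so every ticket is preserved.
Match against agents:
  - ticket 1 (Wrong timezone): agent_id=NULL, no match -> kept with NULL
  - ticket 2 (Stale cache): agent_id=3 -> matches Aaron
  - ticket 3 (Null pointer): agent_id=1 -> matches Quinn
  - ticket 4 (Timeout error): agent_id=3 -> matches Aaron
  - ticket 5 (Off by one): agent_id=3 -> matches Aaron
  - ticket 6 (Broken link): agent_id=2 -> matches Mia
  - ticket 7 (Slow page load): agent_id=1 -> matches Quinn
  - ticket 8 (Wrong total): agent_id=NULL, no match -> kept with NULL
  - ticket 9 (Bad redirect): agent_id=1 -> matches Quinn
Match against tickets (self):
  - ticket 1 (Wrong timezone): blocked_by=NULL -> NULL
  - ticket 2 (Stale cache): blocked_by=1 -> Wrong timezone
  - ticket 3 (Null pointer): blocked_by=2 -> Stale cache
  - ticket 4 (Timeout error): blocked_by=1 -> Wrong timezone
  - ticket 5 (Off by one): blocked_by=1 -> Wrong timezone
  - ticket 6 (Broken link): blocked_by=NULL -> NULL
  - ticket 7 (Slow page load): blocked_by=3 -> Null pointer
  - ticket 8 (Wrong total): blocked_by=2 -> Stale cache
  - ticket 9 (Bad redirect): blocked_by=1 -> Wrong timezone

SQL:
SELECT a.title, b.name AS agent, c.title AS blocked_by
FROM tickets a
LEFT JOIN agents b ON a.agent_id = b.id
LEFT JOIN tickets c ON a.blocked_by = c.id

Result:
title          | agent | blocked_by    
---------------+-------+---------------
Wrong timezone | NULL  | NULL          
Stale cache    | Aaron | Wrong timezone
Null pointer   | Quinn | Stale cache   
Timeout error  | Aaron | Wrong timezone
Off by one     | Aaron | Wrong timezone
Broken link    | Mia   | NULL          
Slow page load | Quinn | Null pointer  
Wrong total    | NULL  | Stale cache   
Bad redirect   | Quinn | Wrong timezone
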